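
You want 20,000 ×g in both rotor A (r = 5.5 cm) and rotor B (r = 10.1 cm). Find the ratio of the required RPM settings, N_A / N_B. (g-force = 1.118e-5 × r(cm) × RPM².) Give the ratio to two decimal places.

1.36

At fixed RCF, N ∝ 1/√r, so N_A/N_B = √(r_B/r_A) = √(10.1/5.5) = √1.836364 = 1.3551.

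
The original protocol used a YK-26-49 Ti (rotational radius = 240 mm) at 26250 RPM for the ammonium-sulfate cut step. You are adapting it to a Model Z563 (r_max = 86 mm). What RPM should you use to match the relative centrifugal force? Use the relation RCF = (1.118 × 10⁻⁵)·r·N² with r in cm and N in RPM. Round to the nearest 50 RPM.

Original rotor: r = 240 mm = 24.0 cm
RCF_original = 1.118 × 10⁻⁵ × 24 × (26250)² = 1.118 × 10⁻⁵ × 24 × 689,062,500 ≈ 184,889.2 × g
Your rotor: r = 86 mm = 8.6 cm
184,889.2 = 1.118 × 10⁻⁵ × 8.6 × N²
N² = 184,889.2 / (9.6148 × 10⁻⁵) = 1,922,964,596
N ≈ √1,922,964,596 ≈ 43,851.6

≈ 43850 RPM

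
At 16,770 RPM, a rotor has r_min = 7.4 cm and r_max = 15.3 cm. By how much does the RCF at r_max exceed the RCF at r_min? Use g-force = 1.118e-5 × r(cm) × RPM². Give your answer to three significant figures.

RCF_max = 1.118 × 10⁻⁵ × 15.3 × (16770)² = 1.118 × 10⁻⁵ × 15.3 × 281,232,900 ≈ 48,106 × g
RCF_min = 1.118 × 10⁻⁵ × 7.4 × (16770)² = 1.118 × 10⁻⁵ × 7.4 × 281,232,900 ≈ 23,267 × g
ΔRCF = 48,106 − 23,267 = 24,839

ΔRCF ≈ 24800 x g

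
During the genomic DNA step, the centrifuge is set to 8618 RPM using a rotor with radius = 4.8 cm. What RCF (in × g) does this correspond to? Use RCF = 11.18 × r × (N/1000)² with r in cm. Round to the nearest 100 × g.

RCF = 11.18 × r × (N/1000)²
RCF = 11.18 × 4.8 × (8.618)² = 11.18 × 4.8 × 74.269924 ≈ 3,985.6 × g

4000 × g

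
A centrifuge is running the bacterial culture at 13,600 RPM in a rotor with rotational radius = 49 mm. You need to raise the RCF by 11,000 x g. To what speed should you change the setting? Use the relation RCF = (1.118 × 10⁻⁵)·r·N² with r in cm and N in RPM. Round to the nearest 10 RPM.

19640 RPM

r = 49 mm = 4.9 cm
Current RCF = 1.118 × 10⁻⁵ × 4.9 × (13600)² = 1.118 × 10⁻⁵ × 4.9 × 184,960,000 ≈ 10,132.5 × g
Target RCF = 10,132.5 + 11,000 = 21,132.5 × g
N² = 21,132.5 / (5.4782 × 10⁻⁵) = 385,756,270
N ≈ √385,756,270 ≈ 19,640.7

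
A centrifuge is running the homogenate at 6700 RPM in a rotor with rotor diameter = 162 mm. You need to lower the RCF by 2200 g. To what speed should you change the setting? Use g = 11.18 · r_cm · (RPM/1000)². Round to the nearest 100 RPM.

≈ 4500 RPM

r = 162 mm / 2 = 81 mm = 8.1 cm
Current RCF = 11.18 × 8.1 × (6.7)² = 11.18 × 8.1 × 44.89 ≈ 4,065.1 × g
Target RCF = 4,065.1 − 2,200 = 1,865.1 × g
(N/1000)² = 1,865.1 / 90.558 = 20.59564
N = 1000 × √20.59564 ≈ 4,538.2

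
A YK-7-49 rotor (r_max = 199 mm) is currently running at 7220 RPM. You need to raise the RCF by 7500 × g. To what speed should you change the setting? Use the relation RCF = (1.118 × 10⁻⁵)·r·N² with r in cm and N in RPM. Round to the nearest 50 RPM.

9250 RPM

r = 199 mm = 19.9 cm
Current RCF = 1.118 × 10⁻⁵ × 19.9 × (7220)² = 1.118 × 10⁻⁵ × 19.9 × 52,128,400 ≈ 11,597.6 × g
Target RCF = 11,597.6 + 7,500 = 19,097.6 × g
N² = 19,097.6 / (22.2482 × 10⁻⁵) = 85,838,854
N ≈ √85,838,854 ≈ 9,264.9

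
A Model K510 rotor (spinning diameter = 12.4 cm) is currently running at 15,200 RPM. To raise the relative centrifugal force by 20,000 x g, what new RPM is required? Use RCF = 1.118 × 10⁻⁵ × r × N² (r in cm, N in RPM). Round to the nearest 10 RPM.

r = 12.4 / 2 = 6.2 cm
Current RCF = 1.118 × 10⁻⁵ × 6.2 × (15200)² = 1.118 × 10⁻⁵ × 6.2 × 231,040,000 ≈ 16,014.8 × g
Target RCF = 16,014.8 + 20,000 = 36,014.8 × g
N² = 36,014.8 / (6.9316 × 10⁻⁵) = 519,574,124
N ≈ √519,574,124 ≈ 22,794.2

22790 RPM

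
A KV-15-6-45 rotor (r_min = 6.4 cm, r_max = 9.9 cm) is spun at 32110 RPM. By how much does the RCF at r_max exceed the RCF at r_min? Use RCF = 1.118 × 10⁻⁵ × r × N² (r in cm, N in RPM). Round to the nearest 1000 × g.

RCF_max = 1.118 × 10⁻⁵ × 9.9 × (32110)² = 1.118 × 10⁻⁵ × 9.9 × 1,031,052,100 ≈ 114,118.9 × g
RCF_min = 1.118 × 10⁻⁵ × 6.4 × (32110)² = 1.118 × 10⁻⁵ × 6.4 × 1,031,052,100 ≈ 73,773.8 × g
ΔRCF = 114,118.9 − 73,773.8 = 40,345.1

ΔRCF ≈ 40000 g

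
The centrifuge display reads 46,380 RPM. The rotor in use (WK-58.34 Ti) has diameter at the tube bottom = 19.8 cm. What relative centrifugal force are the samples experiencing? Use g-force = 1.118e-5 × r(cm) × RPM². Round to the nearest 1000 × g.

238000 x g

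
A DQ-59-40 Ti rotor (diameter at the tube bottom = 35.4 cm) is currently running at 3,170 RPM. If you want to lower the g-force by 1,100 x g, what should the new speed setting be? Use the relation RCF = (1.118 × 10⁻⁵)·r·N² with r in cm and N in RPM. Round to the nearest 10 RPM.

r = 35.4 / 2 = 17.7 cm
Current RCF = 1.118 × 10⁻⁵ × 17.7 × (3170)² = 1.118 × 10⁻⁵ × 17.7 × 10,048,900 ≈ 1,988.5 × g
Target RCF = 1,988.5 − 1,100 = 888.5 × g
N² = 888.5 / (19.7886 × 10⁻⁵) = 4,489,959
N ≈ √4,489,959 ≈ 2,119.0

2120 RPM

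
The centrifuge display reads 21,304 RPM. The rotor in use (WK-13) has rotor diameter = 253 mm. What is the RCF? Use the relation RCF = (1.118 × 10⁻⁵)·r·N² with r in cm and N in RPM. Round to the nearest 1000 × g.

RCF ≈ 64000 x g

r = 253 mm / 2 = 126.5 mm = 12.65 cm
RCF = 1.118 × 10⁻⁵ × 12.65 × (21304)² = 1.118 × 10⁻⁵ × 12.65 × 453,860,416 ≈ 64,188.1 × g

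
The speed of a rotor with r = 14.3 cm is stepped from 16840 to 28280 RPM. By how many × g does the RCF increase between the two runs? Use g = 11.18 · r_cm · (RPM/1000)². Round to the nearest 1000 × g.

RCF₁ = 11.18 × 14.3 × (16.84)² = 11.18 × 14.3 × 283.5856 ≈ 45,338 × g
RCF₂ = 11.18 × 14.3 × (28.28)² = 11.18 × 14.3 × 799.7584 ≈ 127,860.6 × g
Increase = 127,860.6 − 45,338 = 82,522.6

≈ 83000 × g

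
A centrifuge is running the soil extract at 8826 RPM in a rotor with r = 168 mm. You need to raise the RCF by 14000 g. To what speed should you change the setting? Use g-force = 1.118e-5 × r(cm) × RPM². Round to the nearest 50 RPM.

≈ 12350 RPM

r = 168 mm = 16.8 cm
Current RCF = 1.118 × 10⁻⁵ × 16.8 × (8826)² = 1.118 × 10⁻⁵ × 16.8 × 77,898,276 ≈ 14,631.2 × g
Target RCF = 14,631.2 + 14,000 = 28,631.2 × g
N² = 28,631.2 / (18.7824 × 10⁻⁵) = 152,436,323
N ≈ √152,436,323 ≈ 12,346.5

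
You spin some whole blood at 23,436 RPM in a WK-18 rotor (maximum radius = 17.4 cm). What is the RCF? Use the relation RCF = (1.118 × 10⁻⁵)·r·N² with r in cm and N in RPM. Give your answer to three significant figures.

≈ 107000 ×g

RCF = 1.118 × 10⁻⁵ × r × N²
RCF = 1.118 × 10⁻⁵ × 17.4 × (23436)² = 1.118 × 10⁻⁵ × 17.4 × 549,246,096 ≈ 106,845.9 × g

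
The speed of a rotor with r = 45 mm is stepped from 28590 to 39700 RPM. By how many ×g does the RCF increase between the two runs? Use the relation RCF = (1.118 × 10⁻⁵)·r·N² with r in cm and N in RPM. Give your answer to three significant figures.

≈ 38200 ×g

r = 45 mm = 4.5 cm
RCF₁ = 1.118 × 10⁻⁵ × 4.5 × (28590)² = 1.118 × 10⁻⁵ × 4.5 × 817,388,100 ≈ 41,122.8 × g
RCF₂ = 1.118 × 10⁻⁵ × 4.5 × (39700)² = 1.118 × 10⁻⁵ × 4.5 × 1,576,090,000 ≈ 79,293.1 × g
Increase = 79,293.1 − 41,122.8 = 38,170.3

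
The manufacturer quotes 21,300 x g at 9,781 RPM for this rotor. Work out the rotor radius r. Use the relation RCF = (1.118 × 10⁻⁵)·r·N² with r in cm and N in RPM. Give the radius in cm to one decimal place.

21300 = 1.118 × 10⁻⁵ × r × (9781)²
r = 21300 / (1.118 × 10⁻⁵ × 95,667,961) = 21300 / 1069.568 ≈ 19.915 cm

≈ 19.9 cm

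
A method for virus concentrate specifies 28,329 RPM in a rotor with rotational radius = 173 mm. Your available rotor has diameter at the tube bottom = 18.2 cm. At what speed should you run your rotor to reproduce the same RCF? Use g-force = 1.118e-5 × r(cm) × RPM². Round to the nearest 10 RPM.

Original rotor: r = 173 mm = 17.3 cm
RCF_original = 1.118 × 10⁻⁵ × 17.3 × (28329)² = 1.118 × 10⁻⁵ × 17.3 × 802,532,241 ≈ 155,221 × g
Your rotor: r = 18.2 / 2 = 9.1 cm
155,221 = 1.118 × 10⁻⁵ × 9.1 × N²
N² = 155,221 / (10.1738 × 10⁻⁵) = 1,525,693,448
N ≈ √1,525,693,448 ≈ 39,060.1

≈ 39060 RPM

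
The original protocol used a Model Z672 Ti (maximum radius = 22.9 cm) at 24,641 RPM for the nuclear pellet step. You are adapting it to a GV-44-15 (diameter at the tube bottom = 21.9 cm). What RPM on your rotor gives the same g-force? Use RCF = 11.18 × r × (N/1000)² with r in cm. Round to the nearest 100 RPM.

35600 RPM

RCF_original = 11.18 × 22.9 × (24.641)² = 11.18 × 22.9 × 607.178881 ≈ 155,451.2 × g
Your rotor: r = 21.9 / 2 = 10.95 cm
155,451.2 = 11.18 × 10.95 × (N/1000)²
(N/1000)² = 155,451.2 / 122.421 = 1269.808
N = 1000 × √1269.808 ≈ 35,634.4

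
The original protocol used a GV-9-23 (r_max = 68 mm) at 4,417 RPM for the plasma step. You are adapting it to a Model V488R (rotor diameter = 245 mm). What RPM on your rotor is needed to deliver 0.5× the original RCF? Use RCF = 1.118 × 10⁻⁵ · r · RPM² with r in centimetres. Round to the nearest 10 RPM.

2330 RPM

Original rotor: r = 68 mm = 6.8 cm
RCF_original = 1.118 × 10⁻⁵ × 6.8 × (4417)² = 1.118 × 10⁻⁵ × 6.8 × 19,509,889 ≈ 1,483.2 × g
Target RCF = 0.5 × 1,483.2 ≈ 741.6 × g
Your rotor: r = 245 mm / 2 = 122.5 mm = 12.25 cm
741.6 = 1.118 × 10⁻⁵ × 12.25 × N²
N² = 741.6 / (13.6955 × 10⁻⁵) = 5,414,917
N ≈ √5,414,917 ≈ 2,327.0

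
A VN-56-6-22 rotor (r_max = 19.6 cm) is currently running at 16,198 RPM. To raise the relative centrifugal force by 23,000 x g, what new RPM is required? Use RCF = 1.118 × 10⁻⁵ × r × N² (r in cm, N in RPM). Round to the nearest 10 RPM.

19170 RPM

Current RCF = 1.118 × 10⁻⁵ × 19.6 × (16198)² = 1.118 × 10⁻⁵ × 19.6 × 262,375,204 ≈ 57,493.8 × g
Target RCF = 57,493.8 + 23,000 = 80,493.8 × g
N² = 80,493.8 / (21.9128 × 10⁻⁵) = 367,336,899
N ≈ √367,336,899 ≈ 19,166.0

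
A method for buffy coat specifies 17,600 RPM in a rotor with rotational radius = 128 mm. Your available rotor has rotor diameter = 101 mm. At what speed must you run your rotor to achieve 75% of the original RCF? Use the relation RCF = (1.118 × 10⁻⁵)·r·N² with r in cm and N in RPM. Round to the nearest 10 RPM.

≈ 24270 RPM

Original rotor: r = 128 mm = 12.8 cm
RCF_original = 1.118 × 10⁻⁵ × 12.8 × (17600)² = 1.118 × 10⁻⁵ × 12.8 × 309,760,000 ≈ 44,327.9 × g
Target RCF = 0.75 × 44,327.9 ≈ 33,245.9 × g
Your rotor: r = 101 mm / 2 = 50.5 mm = 5.05 cm
33,245.9 = 1.118 × 10⁻⁵ × 5.05 × N²
N² = 33,245.9 / (5.6459 × 10⁻⁵) = 588,850,316
N ≈ √588,850,316 ≈ 24,266.2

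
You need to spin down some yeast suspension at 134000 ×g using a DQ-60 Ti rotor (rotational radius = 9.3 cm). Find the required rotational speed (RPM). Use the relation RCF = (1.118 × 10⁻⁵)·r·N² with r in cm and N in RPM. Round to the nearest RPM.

RCF = 1.118 × 10⁻⁵ × r × N²
134,000 = 1.118 × 10⁻⁵ × 9.3 × N²
N² = 134,000 / (10.3974 × 10⁻⁵) = 1,288,783,734
N ≈ √1,288,783,734 ≈ 35,899.6

35900 RPM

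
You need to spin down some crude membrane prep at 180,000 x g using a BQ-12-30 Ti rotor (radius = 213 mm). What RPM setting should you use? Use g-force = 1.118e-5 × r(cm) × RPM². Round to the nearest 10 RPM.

27490 RPM

r = 213 mm = 21.3 cm
180,000 = 1.118 × 10⁻⁵ × 21.3 × N²
N² = 180,000 / (23.8134 × 10⁻⁵) = 755,876,943
N ≈ √755,876,943 ≈ 27,493.2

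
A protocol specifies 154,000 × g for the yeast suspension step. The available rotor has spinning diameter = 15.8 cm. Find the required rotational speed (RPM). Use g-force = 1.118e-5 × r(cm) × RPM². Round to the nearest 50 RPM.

r = 15.8 / 2 = 7.9 cm
154,000 = 1.118 × 10⁻⁵ × 7.9 × N²
N² = 154,000 / (8.8322 × 10⁻⁵) = 1,743,619,936
N ≈ √1,743,619,936 ≈ 41,756.7

41750 RPM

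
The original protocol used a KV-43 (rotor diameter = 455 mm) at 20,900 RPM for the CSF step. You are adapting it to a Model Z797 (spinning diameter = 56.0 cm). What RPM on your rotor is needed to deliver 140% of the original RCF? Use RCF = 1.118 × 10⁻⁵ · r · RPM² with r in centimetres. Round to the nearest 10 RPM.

22290 RPM

Original rotor: r = 455 mm / 2 = 227.5 mm = 22.75 cm
RCF = 1.118 × 10⁻⁵ × r × N²
RCF_original = 1.118 × 10⁻⁵ × 22.75 × (20900)² = 1.118 × 10⁻⁵ × 22.75 × 436,810,000 ≈ 111,100.4 × g
Target RCF = 1.4 × 111,100.4 ≈ 155,540.6 × g
Your rotor: r = 56.0 / 2 = 28 cm
155,540.6 = 1.118 × 10⁻⁵ × 28 × N²
N² = 155,540.6 / (31.304 × 10⁻⁵) = 496,871,326
N ≈ √496,871,326 ≈ 22,290.6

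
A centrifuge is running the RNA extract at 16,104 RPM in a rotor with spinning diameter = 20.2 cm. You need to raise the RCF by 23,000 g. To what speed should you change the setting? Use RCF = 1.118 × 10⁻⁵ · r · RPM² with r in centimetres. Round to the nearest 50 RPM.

r = 20.2 / 2 = 10.1 cm
Current RCF = 1.118 × 10⁻⁵ × 10.1 × (16104)² = 1.118 × 10⁻⁵ × 10.1 × 259,338,816 ≈ 29,284 × g
Target RCF = 29,284 + 23,000 = 52,284 × g
N² = 52,284 / (11.2918 × 10⁻⁵) = 463,026,267
N ≈ √463,026,267 ≈ 21,518.0

N₂ ≈ 21500 RPM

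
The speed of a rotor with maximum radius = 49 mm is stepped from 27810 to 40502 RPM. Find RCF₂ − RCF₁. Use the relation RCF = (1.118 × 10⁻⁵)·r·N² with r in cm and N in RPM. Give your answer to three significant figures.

r = 49 mm = 4.9 cm
RCF₁ = 1.118 × 10⁻⁵ × 4.9 × (27810)² = 1.118 × 10⁻⁵ × 4.9 × 773,396,100 ≈ 42,368.2 × g
RCF₂ = 1.118 × 10⁻⁵ × 4.9 × (40502)² = 1.118 × 10⁻⁵ × 4.9 × 1,640,412,004 ≈ 89,865.1 × g
Increase = 89,865.1 − 42,368.2 = 47,496.9

47500 x g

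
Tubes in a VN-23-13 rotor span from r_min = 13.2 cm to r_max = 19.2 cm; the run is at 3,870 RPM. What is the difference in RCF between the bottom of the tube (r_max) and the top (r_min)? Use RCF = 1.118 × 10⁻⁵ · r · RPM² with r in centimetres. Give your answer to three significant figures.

≈ 1000 g

RCF_max = 1.118 × 10⁻⁵ × 19.2 × (3870)² = 1.118 × 10⁻⁵ × 19.2 × 14,976,900 ≈ 3,214.9 × g
RCF_min = 1.118 × 10⁻⁵ × 13.2 × (3870)² = 1.118 × 10⁻⁵ × 13.2 × 14,976,900 ≈ 2,210.2 × g
ΔRCF = 3,214.9 − 2,210.2 = 1,004.7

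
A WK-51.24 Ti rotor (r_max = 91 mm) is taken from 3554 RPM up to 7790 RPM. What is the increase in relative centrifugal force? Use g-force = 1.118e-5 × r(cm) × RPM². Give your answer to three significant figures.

r = 91 mm = 9.1 cm
RCF₁ = 1.118 × 10⁻⁵ × 9.1 × (3554)² = 1.118 × 10⁻⁵ × 9.1 × 12,630,916 ≈ 1,285 × g
RCF₂ = 1.118 × 10⁻⁵ × 9.1 × (7790)² = 1.118 × 10⁻⁵ × 9.1 × 60,684,100 ≈ 6,173.9 × g
Increase = 6,173.9 − 1,285 = 4,888.9

4890 x g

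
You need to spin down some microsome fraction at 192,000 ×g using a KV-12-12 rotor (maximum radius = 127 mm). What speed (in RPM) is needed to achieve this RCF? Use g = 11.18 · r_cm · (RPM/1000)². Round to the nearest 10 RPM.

r = 127 mm = 12.7 cm
RCF = 11.18 × r × (N/1000)²
192,000 = 11.18 × 12.7 × (N/1000)²
(N/1000)² = 192,000 / 141.986 = 1352.246
N = 1000 × √1352.246 ≈ 36,772.9

36770 RPM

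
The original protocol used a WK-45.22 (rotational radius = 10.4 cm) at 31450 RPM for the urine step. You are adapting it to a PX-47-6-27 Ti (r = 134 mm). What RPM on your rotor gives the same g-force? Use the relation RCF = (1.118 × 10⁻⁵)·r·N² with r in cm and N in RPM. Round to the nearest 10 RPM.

RCF = 1.118 × 10⁻⁵ × r × N²
RCF_original = 1.118 × 10⁻⁵ × 10.4 × (31450)² = 1.118 × 10⁻⁵ × 10.4 × 989,102,500 ≈ 115,004.9 × g
Your rotor: r = 134 mm = 13.4 cm
115,004.9 = 1.118 × 10⁻⁵ × 13.4 × N²
N² = 115,004.9 / (14.9812 × 10⁻⁵) = 767,661,469
N ≈ √767,661,469 ≈ 27,706.7

≈ 27710 RPM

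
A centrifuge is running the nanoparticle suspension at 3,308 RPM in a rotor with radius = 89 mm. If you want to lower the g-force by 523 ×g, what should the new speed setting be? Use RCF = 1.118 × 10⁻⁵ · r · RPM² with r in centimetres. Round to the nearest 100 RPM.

r = 89 mm = 8.9 cm
Current RCF = 1.118 × 10⁻⁵ × 8.9 × (3308)² = 1.118 × 10⁻⁵ × 8.9 × 10,942,864 ≈ 1,088.8 × g
Target RCF = 1,088.8 − 523 = 565.8 × g
N² = 565.8 / (9.9502 × 10⁻⁵) = 5,686,318
N ≈ √5,686,318 ≈ 2,384.6

N₂ ≈ 2400 RPM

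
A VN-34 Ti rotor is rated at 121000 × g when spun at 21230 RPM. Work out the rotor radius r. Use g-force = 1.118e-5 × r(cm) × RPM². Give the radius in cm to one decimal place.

RCF = 1.118 × 10⁻⁵ × r × N²
121000 = 1.118 × 10⁻⁵ × r × (21230)²
r = 121000 / (1.118 × 10⁻⁵ × 450,712,900) = 121000 / 5038.97 ≈ 24.013 cm

≈ 24.0 cm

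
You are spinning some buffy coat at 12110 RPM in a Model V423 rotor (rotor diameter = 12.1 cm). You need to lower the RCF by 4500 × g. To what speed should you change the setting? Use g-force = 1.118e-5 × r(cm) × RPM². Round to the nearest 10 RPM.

8950 RPM

r = 12.1 / 2 = 6.05 cm
Current RCF = 1.118 × 10⁻⁵ × 6.05 × (12110)² = 1.118 × 10⁻⁵ × 6.05 × 146,652,100 ≈ 9,919.4 × g
Target RCF = 9,919.4 − 4,500 = 5,419.4 × g
N² = 5,419.4 / (6.7639 × 10⁻⁵) = 80,122,415
N ≈ √80,122,415 ≈ 8,951.1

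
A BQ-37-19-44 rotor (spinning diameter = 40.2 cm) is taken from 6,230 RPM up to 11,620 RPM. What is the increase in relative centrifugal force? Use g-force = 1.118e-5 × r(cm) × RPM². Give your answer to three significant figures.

r = 40.2 / 2 = 20.1 cm
RCF₁ = 1.118 × 10⁻⁵ × 20.1 × (6230)² = 1.118 × 10⁻⁵ × 20.1 × 38,812,900 ≈ 8,722 × g
RCF₂ = 1.118 × 10⁻⁵ × 20.1 × (11620)² = 1.118 × 10⁻⁵ × 20.1 × 135,024,400 ≈ 30,342.4 × g
Increase = 30,342.4 − 8,722 = 21,620.4

≈ 21600 x g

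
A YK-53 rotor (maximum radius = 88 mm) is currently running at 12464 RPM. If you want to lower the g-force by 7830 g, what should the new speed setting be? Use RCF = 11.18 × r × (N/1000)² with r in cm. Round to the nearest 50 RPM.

N₂ ≈ 8700 RPM

r = 88 mm = 8.8 cm
Current RCF = 11.18 × 8.8 × (12.464)² = 11.18 × 8.8 × 155.351296 ≈ 15,284.1 × g
Target RCF = 15,284.1 − 7,830 = 7,454.1 × g
(N/1000)² = 7,454.1 / 98.384 = 75.76537
N = 1000 × √75.76537 ≈ 8,704.3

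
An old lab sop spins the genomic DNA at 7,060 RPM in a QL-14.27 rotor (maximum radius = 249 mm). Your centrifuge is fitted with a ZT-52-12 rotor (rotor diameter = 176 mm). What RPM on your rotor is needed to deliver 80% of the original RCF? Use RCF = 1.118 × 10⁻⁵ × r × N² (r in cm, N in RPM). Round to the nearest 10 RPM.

10620 RPM

Original rotor: r = 249 mm = 24.9 cm
RCF_original = 1.118 × 10⁻⁵ × 24.9 × (7060)² = 1.118 × 10⁻⁵ × 24.9 × 49,843,600 ≈ 13,875.6 × g
Target RCF = 0.8 × 13,875.6 ≈ 11,100.5 × g
Your rotor: r = 176 mm / 2 = 88 mm = 8.8 cm
11,100.5 = 1.118 × 10⁻⁵ × 8.8 × N²
N² = 11,100.5 / (9.8384 × 10⁻⁵) = 112,828,305
N ≈ √112,828,305 ≈ 10,622.1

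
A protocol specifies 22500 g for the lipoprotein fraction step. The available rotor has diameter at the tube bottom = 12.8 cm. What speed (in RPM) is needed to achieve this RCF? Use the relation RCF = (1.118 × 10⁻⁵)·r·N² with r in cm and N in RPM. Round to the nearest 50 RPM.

r = 12.8 / 2 = 6.4 cm
22,500 = 1.118 × 10⁻⁵ × 6.4 × N²
N² = 22,500 / (7.1552 × 10⁻⁵) = 314,456,619
N ≈ √314,456,619 ≈ 17,732.9

N ≈ 17750 RPM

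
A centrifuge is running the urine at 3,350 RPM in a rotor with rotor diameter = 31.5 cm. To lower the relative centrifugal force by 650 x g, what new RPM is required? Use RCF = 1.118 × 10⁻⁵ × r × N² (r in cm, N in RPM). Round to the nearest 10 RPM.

r = 31.5 / 2 = 15.75 cm
Current RCF = 1.118 × 10⁻⁵ × 15.75 × (3350)² = 1.118 × 10⁻⁵ × 15.75 × 11,222,500 ≈ 1,976.1 × g
Target RCF = 1,976.1 − 650 = 1,326.1 × g
N² = 1,326.1 / (17.6085 × 10⁻⁵) = 7,531,022
N ≈ √7,531,022 ≈ 2,744.3

≈ 2740 RPM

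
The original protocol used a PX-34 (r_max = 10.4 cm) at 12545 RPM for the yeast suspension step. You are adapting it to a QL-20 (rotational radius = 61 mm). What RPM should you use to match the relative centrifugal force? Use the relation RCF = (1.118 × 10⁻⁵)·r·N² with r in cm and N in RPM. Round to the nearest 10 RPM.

≈ 16380 RPM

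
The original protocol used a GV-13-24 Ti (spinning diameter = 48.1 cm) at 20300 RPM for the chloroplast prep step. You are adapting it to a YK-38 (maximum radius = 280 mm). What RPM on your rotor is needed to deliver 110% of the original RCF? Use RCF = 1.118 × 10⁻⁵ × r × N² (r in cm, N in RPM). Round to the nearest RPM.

Original rotor: r = 48.1 / 2 = 24.05 cm
RCF_original = 1.118 × 10⁻⁵ × 24.05 × (20300)² = 1.118 × 10⁻⁵ × 24.05 × 412,090,000 ≈ 110,802.3 × g
Target RCF = 1.1 × 110,802.3 ≈ 121,882.5 × g
Your rotor: r = 280 mm = 28.0 cm
121,882.5 = 1.118 × 10⁻⁵ × 28 × N²
N² = 121,882.5 / (31.304 × 10⁻⁵) = 389,351,201
N ≈ √389,351,201 ≈ 19,732.0

≈ 19732 RPM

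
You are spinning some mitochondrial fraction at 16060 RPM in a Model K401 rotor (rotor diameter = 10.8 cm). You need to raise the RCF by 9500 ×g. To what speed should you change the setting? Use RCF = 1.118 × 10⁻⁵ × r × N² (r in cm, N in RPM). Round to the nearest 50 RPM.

20400 RPM

r = 10.8 / 2 = 5.4 cm
Current RCF = 1.118 × 10⁻⁵ × 5.4 × (16060)² = 1.118 × 10⁻⁵ × 5.4 × 257,923,600 ≈ 15,571.4 × g
Target RCF = 15,571.4 + 9,500 = 25,071.4 × g
N² = 25,071.4 / (6.0372 × 10⁻⁵) = 415,281,919
N ≈ √415,281,919 ≈ 20,378.5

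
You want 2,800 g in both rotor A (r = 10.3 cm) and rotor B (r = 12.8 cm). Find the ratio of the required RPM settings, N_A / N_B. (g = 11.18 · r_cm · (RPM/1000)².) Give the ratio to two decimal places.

1.11

At fixed RCF, N ∝ 1/√r, so N_A/N_B = √(r_B/r_A) = √(12.8/10.3) = √1.242718 = 1.1148.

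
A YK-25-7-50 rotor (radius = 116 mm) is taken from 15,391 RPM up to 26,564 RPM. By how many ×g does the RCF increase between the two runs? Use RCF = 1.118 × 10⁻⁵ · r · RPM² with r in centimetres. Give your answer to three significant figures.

≈ 60800 ×g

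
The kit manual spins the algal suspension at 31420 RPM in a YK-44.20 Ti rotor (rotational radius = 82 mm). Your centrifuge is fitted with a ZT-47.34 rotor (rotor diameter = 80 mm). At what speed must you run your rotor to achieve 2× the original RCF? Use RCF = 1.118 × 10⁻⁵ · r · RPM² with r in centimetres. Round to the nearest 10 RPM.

Original rotor: r = 82 mm = 8.2 cm
RCF_original = 1.118 × 10⁻⁵ × 8.2 × (31420)² = 1.118 × 10⁻⁵ × 8.2 × 987,216,400 ≈ 90,504.1 × g
Target RCF = 2 × 90,504.1 ≈ 181,008.2 × g
Your rotor: r = 80 mm / 2 = 40 mm = 4 cm
181,008.2 = 1.118 × 10⁻⁵ × 4 × N²
N² = 181,008.2 / (4.472 × 10⁻⁵) = 4,047,589,445
N ≈ √4,047,589,445 ≈ 63,620.7

63620 RPM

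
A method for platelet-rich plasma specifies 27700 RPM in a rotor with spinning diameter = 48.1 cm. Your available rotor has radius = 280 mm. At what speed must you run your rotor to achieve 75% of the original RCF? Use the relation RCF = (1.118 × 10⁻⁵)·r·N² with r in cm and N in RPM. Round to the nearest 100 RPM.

22200 RPM

Original rotor: r = 48.1 / 2 = 24.05 cm
RCF = 1.118 × 10⁻⁵ × r × N²
RCF_original = 1.118 × 10⁻⁵ × 24.05 × (27700)² = 1.118 × 10⁻⁵ × 24.05 × 767,290,000 ≈ 206,308.2 × g
Target RCF = 0.75 × 206,308.2 ≈ 154,731.2 × g
Your rotor: r = 280 mm = 28.0 cm
154,731.2 = 1.118 × 10⁻⁵ × 28 × N²
N² = 154,731.2 / (31.304 × 10⁻⁵) = 494,285,714
N ≈ √494,285,714 ≈ 22,232.5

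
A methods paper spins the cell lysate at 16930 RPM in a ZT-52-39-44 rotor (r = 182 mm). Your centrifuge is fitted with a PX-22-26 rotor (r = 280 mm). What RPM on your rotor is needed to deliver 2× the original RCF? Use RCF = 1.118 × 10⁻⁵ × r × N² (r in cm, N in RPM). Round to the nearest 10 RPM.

Original rotor: r = 182 mm = 18.2 cm
RCF = 1.118 × 10⁻⁵ × r × N²
RCF_original = 1.118 × 10⁻⁵ × 18.2 × (16930)² = 1.118 × 10⁻⁵ × 18.2 × 286,624,900 ≈ 58,321.3 × g
Target RCF = 2 × 58,321.3 ≈ 116,642.6 × g
Your rotor: r = 280 mm = 28.0 cm
116,642.6 = 1.118 × 10⁻⁵ × 28 × N²
N² = 116,642.6 / (31.304 × 10⁻⁵) = 372,612,446
N ≈ √372,612,446 ≈ 19,303.2

≈ 19300 RPM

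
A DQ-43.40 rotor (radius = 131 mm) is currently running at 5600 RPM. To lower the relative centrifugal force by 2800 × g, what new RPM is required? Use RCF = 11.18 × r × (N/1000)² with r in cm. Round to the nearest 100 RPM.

3500 RPM

r = 131 mm = 13.1 cm
Current RCF = 11.18 × 13.1 × (5.6)² = 11.18 × 13.1 × 31.36 ≈ 4,592.9 × g
Target RCF = 4,592.9 − 2,800 = 1,792.9 × g
(N/1000)² = 1,792.9 / 146.458 = 12.24173
N = 1000 × √12.24173 ≈ 3,498.8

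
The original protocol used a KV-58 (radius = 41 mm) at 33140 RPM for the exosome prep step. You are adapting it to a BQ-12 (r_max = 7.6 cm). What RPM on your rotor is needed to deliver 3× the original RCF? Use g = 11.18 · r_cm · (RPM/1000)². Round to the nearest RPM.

Original rotor: r = 41 mm = 4.1 cm
RCF_original = 11.18 × 4.1 × (33.14)² = 11.18 × 4.1 × 1,098.2596 ≈ 50,342 × g
Target RCF = 3 × 50,342 ≈ 151,026 × g
151,026 = 11.18 × 7.6 × (N/1000)²
(N/1000)² = 151,026 / 84.968 = 1777.446
N = 1000 × √1777.446 ≈ 42,159.8

42160 RPM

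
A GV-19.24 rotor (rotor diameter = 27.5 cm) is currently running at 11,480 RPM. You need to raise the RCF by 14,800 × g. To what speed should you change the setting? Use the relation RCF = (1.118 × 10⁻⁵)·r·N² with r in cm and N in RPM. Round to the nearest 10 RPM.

≈ 15100 RPM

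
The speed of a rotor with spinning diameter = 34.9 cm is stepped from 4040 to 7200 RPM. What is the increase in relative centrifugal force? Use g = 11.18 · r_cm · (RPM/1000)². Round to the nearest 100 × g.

6900 ×g

r = 34.9 / 2 = 17.45 cm
RCF₁ = 11.18 × 17.45 × (4.04)² = 11.18 × 17.45 × 16.3216 ≈ 3,184.2 × g
RCF₂ = 11.18 × 17.45 × (7.2)² = 11.18 × 17.45 × 51.84 ≈ 10,113.5 × g
Increase = 10,113.5 − 3,184.2 = 6,929.3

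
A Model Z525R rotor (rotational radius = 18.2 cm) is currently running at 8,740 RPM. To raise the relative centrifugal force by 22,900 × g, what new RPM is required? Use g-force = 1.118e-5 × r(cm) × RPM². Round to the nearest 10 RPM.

≈ 13750 RPM

Current RCF = 1.118 × 10⁻⁵ × 18.2 × (8740)² = 1.118 × 10⁻⁵ × 18.2 × 76,387,600 ≈ 15,543 × g
Target RCF = 15,543 + 22,900 = 38,443 × g
N² = 38,443 / (20.3476 × 10⁻⁵) = 188,931,373
N ≈ √188,931,373 ≈ 13,745.2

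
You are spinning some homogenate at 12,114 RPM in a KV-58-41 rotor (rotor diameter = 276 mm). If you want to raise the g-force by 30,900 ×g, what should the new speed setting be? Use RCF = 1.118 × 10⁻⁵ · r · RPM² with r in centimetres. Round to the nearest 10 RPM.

r = 276 mm / 2 = 138 mm = 13.8 cm
Current RCF = 1.118 × 10⁻⁵ × 13.8 × (12114)² = 1.118 × 10⁻⁵ × 13.8 × 146,748,996 ≈ 22,641 × g
Target RCF = 22,641 + 30,900 = 53,541 × g
N² = 53,541 / (15.4284 × 10⁻⁵) = 347,028,856
N ≈ √347,028,856 ≈ 18,628.7

N₂ ≈ 18630 RPM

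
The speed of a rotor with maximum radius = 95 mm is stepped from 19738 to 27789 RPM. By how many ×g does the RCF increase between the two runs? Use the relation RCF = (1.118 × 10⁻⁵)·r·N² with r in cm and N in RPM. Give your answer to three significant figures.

r = 95 mm = 9.5 cm
RCF₁ = 1.118 × 10⁻⁵ × 9.5 × (19738)² = 1.118 × 10⁻⁵ × 9.5 × 389,588,644 ≈ 41,378.2 × g
RCF₂ = 1.118 × 10⁻⁵ × 9.5 × (27789)² = 1.118 × 10⁻⁵ × 9.5 × 772,228,521 ≈ 82,018.4 × g
Increase = 82,018.4 − 41,378.2 = 40,640.2

40600 ×g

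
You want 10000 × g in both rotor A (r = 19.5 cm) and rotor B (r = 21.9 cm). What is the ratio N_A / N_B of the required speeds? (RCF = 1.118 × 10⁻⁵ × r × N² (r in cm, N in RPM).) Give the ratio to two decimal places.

At fixed RCF, N ∝ 1/√r, so N_A/N_B = √(r_B/r_A) = √(21.9/19.5) = √1.123077 = 1.0598.

1.06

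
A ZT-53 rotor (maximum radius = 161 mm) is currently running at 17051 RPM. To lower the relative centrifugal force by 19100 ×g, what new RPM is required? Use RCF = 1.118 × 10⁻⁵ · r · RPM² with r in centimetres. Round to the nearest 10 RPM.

r = 161 mm = 16.1 cm
Current RCF = 1.118 × 10⁻⁵ × 16.1 × (17051)² = 1.118 × 10⁻⁵ × 16.1 × 290,736,601 ≈ 52,332 × g
Target RCF = 52,332 − 19,100 = 33,232 × g
N² = 33,232 / (17.9998 × 10⁻⁵) = 184,624,274
N ≈ √184,624,274 ≈ 13,587.7

≈ 13590 RPM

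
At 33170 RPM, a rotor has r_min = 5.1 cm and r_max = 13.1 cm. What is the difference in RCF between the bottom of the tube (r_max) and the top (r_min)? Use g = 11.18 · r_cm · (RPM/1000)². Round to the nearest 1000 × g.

98000 g

RCF_max = 11.18 × 13.1 × (33.17)² = 11.18 × 13.1 × 1,100.2489 ≈ 161,140.3 × g
RCF_min = 11.18 × 5.1 × (33.17)² = 11.18 × 5.1 × 1,100.2489 ≈ 62,734 × g
ΔRCF = 161,140.3 − 62,734 = 98,406.3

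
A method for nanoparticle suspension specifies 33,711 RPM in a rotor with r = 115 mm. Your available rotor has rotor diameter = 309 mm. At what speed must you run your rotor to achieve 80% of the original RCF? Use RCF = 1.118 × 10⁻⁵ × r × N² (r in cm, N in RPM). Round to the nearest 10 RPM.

26010 RPM

Original rotor: r = 115 mm = 11.5 cm
RCF_original = 1.118 × 10⁻⁵ × 11.5 × (33711)² = 1.118 × 10⁻⁵ × 11.5 × 1,136,431,521 ≈ 146,111 × g
Target RCF = 0.8 × 146,111 ≈ 116,888.8 × g
Your rotor: r = 309 mm / 2 = 154.5 mm = 15.45 cm
116,888.8 = 1.118 × 10⁻⁵ × 15.45 × N²
N² = 116,888.8 / (17.2731 × 10⁻⁵) = 676,710,029
N ≈ √676,710,029 ≈ 26,013.7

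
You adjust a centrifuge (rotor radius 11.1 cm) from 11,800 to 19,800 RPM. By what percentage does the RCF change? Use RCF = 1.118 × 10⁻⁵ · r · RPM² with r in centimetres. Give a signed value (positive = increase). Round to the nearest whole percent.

RCF ∝ N², so the ratio is (19800/11800)² = (1.677966)² = 2.8156.
Change = 2.8156 − 1 = +1.8156 → +181.6%.

+182%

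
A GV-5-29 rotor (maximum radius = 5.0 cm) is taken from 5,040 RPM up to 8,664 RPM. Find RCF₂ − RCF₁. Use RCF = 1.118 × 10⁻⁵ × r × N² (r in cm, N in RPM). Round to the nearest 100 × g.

2800 x g

RCF₁ = 1.118 × 10⁻⁵ × 5 × (5040)² = 1.118 × 10⁻⁵ × 5 × 25,401,600 ≈ 1,419.9 × g
RCF₂ = 1.118 × 10⁻⁵ × 5 × (8664)² = 1.118 × 10⁻⁵ × 5 × 75,064,896 ≈ 4,196.1 × g
Increase = 4,196.1 − 1,419.9 = 2,776.2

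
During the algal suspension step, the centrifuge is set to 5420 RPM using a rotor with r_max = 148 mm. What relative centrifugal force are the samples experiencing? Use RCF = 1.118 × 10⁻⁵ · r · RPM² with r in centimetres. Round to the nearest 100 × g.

r = 148 mm = 14.8 cm
RCF = 1.118 × 10⁻⁵ × r × N²
RCF = 1.118 × 10⁻⁵ × 14.8 × (5420)² = 1.118 × 10⁻⁵ × 14.8 × 29,376,400 ≈ 4,860.7 × g

≈ 4900 x g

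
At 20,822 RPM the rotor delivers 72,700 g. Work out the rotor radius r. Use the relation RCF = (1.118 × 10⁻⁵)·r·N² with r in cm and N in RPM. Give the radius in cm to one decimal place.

≈ 15.0 cm

RCF = 1.118 × 10⁻⁵ × r × N²
72700 = 1.118 × 10⁻⁵ × r × (20822)²
r = 72700 / (1.118 × 10⁻⁵ × 433,555,684) = 72700 / 4847.153 ≈ 14.998 cm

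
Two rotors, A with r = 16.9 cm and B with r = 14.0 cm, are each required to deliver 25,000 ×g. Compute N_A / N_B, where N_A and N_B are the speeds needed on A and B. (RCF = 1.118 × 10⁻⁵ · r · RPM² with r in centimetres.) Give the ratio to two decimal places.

At fixed RCF, N ∝ 1/√r, so N_A/N_B = √(r_B/r_A) = √(14.0/16.9) = √0.828402 = 0.9102.

0.91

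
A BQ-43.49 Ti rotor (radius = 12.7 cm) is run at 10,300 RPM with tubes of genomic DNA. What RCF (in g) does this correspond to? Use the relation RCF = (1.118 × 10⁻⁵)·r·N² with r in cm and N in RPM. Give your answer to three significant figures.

RCF = 1.118 × 10⁻⁵ × r × N²
RCF = 1.118 × 10⁻⁵ × 12.7 × (10300)² = 1.118 × 10⁻⁵ × 12.7 × 106,090,000 ≈ 15,063.3 × g

15100 g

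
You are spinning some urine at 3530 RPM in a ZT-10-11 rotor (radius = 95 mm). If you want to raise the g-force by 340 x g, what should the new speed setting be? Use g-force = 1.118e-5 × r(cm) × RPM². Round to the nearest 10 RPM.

3960 RPM

r = 95 mm = 9.5 cm
Current RCF = 1.118 × 10⁻⁵ × 9.5 × (3530)² = 1.118 × 10⁻⁵ × 9.5 × 12,460,900 ≈ 1,323.5 × g
Target RCF = 1,323.5 + 340 = 1,663.5 × g
N² = 1,663.5 / (10.621 × 10⁻⁵) = 15,662,367
N ≈ √15,662,367 ≈ 3,957.6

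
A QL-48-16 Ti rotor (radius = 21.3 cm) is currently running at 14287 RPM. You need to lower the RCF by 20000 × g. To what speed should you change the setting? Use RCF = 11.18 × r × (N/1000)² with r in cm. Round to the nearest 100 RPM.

Current RCF = 11.18 × 21.3 × (14.287)² = 11.18 × 21.3 × 204.118369 ≈ 48,607.5 × g
Target RCF = 48,607.5 − 20,000 = 28,607.5 × g
(N/1000)² = 28,607.5 / 238.134 = 120.1319
N = 1000 × √120.1319 ≈ 10,960.5

11000 RPM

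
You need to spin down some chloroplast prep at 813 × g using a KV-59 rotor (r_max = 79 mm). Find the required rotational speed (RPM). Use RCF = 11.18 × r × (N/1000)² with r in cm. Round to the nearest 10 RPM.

3030 RPM

r = 79 mm = 7.9 cm
813 = 11.18 × 7.9 × (N/1000)²
(N/1000)² = 813 / 88.322 = 9.204955
N = 1000 × √9.204955 ≈ 3,034.0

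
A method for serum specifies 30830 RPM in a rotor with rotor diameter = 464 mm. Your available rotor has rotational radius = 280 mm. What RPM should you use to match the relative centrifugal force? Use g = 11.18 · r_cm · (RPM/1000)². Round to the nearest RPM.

Original rotor: r = 464 mm / 2 = 232 mm = 23.2 cm
RCF_original = 11.18 × 23.2 × (30.83)² = 11.18 × 23.2 × 950.4889 ≈ 246,534 × g
Your rotor: r = 280 mm = 28.0 cm
246,534 = 11.18 × 28 × (N/1000)²
(N/1000)² = 246,534 / 313.04 = 787.5479
N = 1000 × √787.5479 ≈ 28,063.3

≈ 28063 RPM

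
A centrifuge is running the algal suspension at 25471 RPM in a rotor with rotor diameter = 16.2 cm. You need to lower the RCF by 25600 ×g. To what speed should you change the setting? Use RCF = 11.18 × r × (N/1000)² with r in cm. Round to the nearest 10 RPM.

19130 RPM

r = 16.2 / 2 = 8.1 cm
Current RCF = 11.18 × 8.1 × (25.471)² = 11.18 × 8.1 × 648.771841 ≈ 58,751.5 × g
Target RCF = 58,751.5 − 25,600 = 33,151.5 × g
(N/1000)² = 33,151.5 / 90.558 = 366.0803
N = 1000 × √366.0803 ≈ 19,133.2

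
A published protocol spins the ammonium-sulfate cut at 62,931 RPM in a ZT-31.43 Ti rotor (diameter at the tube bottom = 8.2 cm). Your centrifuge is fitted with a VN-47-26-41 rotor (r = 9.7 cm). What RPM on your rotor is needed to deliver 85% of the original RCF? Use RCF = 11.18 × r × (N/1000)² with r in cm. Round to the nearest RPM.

≈ 37721 RPM

Original rotor: r = 8.2 / 2 = 4.1 cm
RCF_original = 11.18 × 4.1 × (62.931)² = 11.18 × 4.1 × 3,960.310761 ≈ 181,532.7 × g
Target RCF = 0.85 × 181,532.7 ≈ 154,302.8 × g
154,302.8 = 11.18 × 9.7 × (N/1000)²
(N/1000)² = 154,302.8 / 108.446 = 1422.854
N = 1000 × √1422.854 ≈ 37,720.7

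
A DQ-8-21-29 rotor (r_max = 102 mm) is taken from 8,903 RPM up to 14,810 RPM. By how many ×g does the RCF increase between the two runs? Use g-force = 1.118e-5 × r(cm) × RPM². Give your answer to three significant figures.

≈ 16000 ×g

r = 102 mm = 10.2 cm
RCF₁ = 1.118 × 10⁻⁵ × 10.2 × (8903)² = 1.118 × 10⁻⁵ × 10.2 × 79,263,409 ≈ 9,038.9 × g
RCF₂ = 1.118 × 10⁻⁵ × 10.2 × (14810)² = 1.118 × 10⁻⁵ × 10.2 × 219,336,100 ≈ 25,012.2 × g
Increase = 25,012.2 − 9,038.9 = 15,973.3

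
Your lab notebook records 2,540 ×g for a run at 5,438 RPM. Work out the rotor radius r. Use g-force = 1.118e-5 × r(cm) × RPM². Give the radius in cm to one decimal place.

RCF = 1.118 × 10⁻⁵ × r × N²
2540 = 1.118 × 10⁻⁵ × r × (5438)²
r = 2540 / (1.118 × 10⁻⁵ × 29,571,844) = 2540 / 330.6132 ≈ 7.683 cm

7.7 cm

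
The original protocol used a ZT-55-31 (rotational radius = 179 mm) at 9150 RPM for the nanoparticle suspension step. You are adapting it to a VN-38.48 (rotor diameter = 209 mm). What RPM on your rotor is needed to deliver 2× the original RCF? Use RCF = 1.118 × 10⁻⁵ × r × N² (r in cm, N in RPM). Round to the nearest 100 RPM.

16900 RPM

Original rotor: r = 179 mm = 17.9 cm
RCF_original = 1.118 × 10⁻⁵ × 17.9 × (9150)² = 1.118 × 10⁻⁵ × 17.9 × 83,722,500 ≈ 16,754.7 × g
Target RCF = 2 × 16,754.7 ≈ 33,509.4 × g
Your rotor: r = 209 mm / 2 = 104.5 mm = 10.45 cm
33,509.4 = 1.118 × 10⁻⁵ × 10.45 × N²
N² = 33,509.4 / (11.6831 × 10⁻⁵) = 286,819,423
N ≈ √286,819,423 ≈ 16,935.7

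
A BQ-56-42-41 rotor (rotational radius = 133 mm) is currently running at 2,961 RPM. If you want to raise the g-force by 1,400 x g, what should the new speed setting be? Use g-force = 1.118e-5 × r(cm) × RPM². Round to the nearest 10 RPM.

4260 RPM

r = 133 mm = 13.3 cm
Current RCF = 1.118 × 10⁻⁵ × 13.3 × (2961)² = 1.118 × 10⁻⁵ × 13.3 × 8,767,521 ≈ 1,303.7 × g
Target RCF = 1,303.7 + 1,400 = 2,703.7 × g
N² = 2,703.7 / (14.8694 × 10⁻⁵) = 18,182,980
N ≈ √18,182,980 ≈ 4,264.2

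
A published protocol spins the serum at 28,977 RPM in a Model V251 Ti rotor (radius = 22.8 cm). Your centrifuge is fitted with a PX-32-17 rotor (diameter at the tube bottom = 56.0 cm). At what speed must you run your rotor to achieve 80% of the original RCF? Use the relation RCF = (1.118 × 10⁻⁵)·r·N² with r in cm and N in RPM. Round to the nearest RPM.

23388 RPM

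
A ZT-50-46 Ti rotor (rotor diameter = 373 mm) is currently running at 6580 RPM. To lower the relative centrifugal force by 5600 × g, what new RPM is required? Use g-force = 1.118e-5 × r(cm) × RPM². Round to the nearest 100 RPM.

r = 373 mm / 2 = 186.5 mm = 18.65 cm
Current RCF = 1.118 × 10⁻⁵ × 18.65 × (6580)² = 1.118 × 10⁻⁵ × 18.65 × 43,296,400 ≈ 9,027.6 × g
Target RCF = 9,027.6 − 5,600 = 3,427.6 × g
N² = 3,427.6 / (20.8507 × 10⁻⁵) = 16,438,777
N ≈ √16,438,777 ≈ 4,054.5

N₂ ≈ 4100 RPM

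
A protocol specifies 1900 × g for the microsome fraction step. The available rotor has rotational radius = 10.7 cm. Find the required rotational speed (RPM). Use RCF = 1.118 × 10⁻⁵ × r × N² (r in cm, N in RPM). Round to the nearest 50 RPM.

≈ 4000 RPM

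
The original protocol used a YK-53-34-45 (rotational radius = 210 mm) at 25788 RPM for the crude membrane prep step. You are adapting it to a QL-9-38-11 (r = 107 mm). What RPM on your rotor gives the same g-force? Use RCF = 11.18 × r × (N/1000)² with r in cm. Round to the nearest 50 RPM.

36150 RPM

Original rotor: r = 210 mm = 21.0 cm
RCF_original = 11.18 × 21 × (25.788)² = 11.18 × 21 × 665.020944 ≈ 156,133.6 × g
Your rotor: r = 107 mm = 10.7 cm
156,133.6 = 11.18 × 10.7 × (N/1000)²
(N/1000)² = 156,133.6 / 119.626 = 1305.181
N = 1000 × √1305.181 ≈ 36,127.3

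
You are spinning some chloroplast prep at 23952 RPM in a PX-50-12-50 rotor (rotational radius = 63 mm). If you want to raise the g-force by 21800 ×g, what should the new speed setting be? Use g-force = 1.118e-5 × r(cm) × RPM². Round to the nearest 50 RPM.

r = 63 mm = 6.3 cm
Current RCF = 1.118 × 10⁻⁵ × 6.3 × (23952)² = 1.118 × 10⁻⁵ × 6.3 × 573,698,304 ≈ 40,407.9 × g
Target RCF = 40,407.9 + 21,800 = 62,207.9 × g
N² = 62,207.9 / (7.0434 × 10⁻⁵) = 883,208,394
N ≈ √883,208,394 ≈ 29,718.8

≈ 29700 RPM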